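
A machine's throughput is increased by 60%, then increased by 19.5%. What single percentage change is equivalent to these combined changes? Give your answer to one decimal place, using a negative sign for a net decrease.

A 60% increase multiplies by 1.6.
Then a 19.5% increase: 1.6 × 1.195 = 1.912.
Overall factor 1.912, i.e. 91.2%.

91.2%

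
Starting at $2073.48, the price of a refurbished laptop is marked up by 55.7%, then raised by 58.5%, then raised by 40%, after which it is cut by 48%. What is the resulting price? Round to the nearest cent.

Apply the 55.7% increase: $2073.48 × 1.557 = $3228.40836.
58.5% increase: $3228.40836 × 1.585 = $5117.0272506.
Apply the 40% increase: $5117.0272506 × 1.4 = $7163.83815084.
Apply the 48% decrease: $7163.83815084 × 0.52 = $3725.1958384368 ≈ $3725.20.

$3725.20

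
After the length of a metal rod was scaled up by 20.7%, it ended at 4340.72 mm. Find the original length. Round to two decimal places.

3596.29 mm

The overall multiplier applied was 1.207.
So the original length was 4340.72 ÷ 1.207 ≈ 3596.29 mm.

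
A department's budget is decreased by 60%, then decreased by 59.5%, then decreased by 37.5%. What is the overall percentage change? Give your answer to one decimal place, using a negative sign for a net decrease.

The combined multiplier is 0.4 × 0.405 × 0.625 = 0.10125.
That corresponds to a decrease of 89.9%.

-89.9%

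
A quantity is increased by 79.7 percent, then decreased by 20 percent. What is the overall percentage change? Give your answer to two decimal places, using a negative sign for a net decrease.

A 79.7% increase multiplies by 1.797.
Then a 20% decrease: 1.797 × 0.8 = 1.4376.
Overall factor 1.4376, i.e. 43.76%.

43.76%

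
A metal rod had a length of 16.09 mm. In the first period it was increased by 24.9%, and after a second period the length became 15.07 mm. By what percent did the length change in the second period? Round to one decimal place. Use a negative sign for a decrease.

-25.0%

After the first period: 16.09 × 1.249 = 20.09641.
Second-period multiplier: 15.07 ÷ 20.09641 ≈ 0.74989.
That is a change of -25.0%.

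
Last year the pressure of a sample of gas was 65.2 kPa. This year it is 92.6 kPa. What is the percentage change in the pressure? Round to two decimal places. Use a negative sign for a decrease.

42.02%

Change: 92.6 − 65.2 = 27.4.
Relative to the original: 27.4 ÷ 65.2 ≈ 42.02%.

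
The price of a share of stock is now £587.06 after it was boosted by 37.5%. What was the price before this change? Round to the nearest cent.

The overall multiplier applied was 1.375.
So the original price was £587.06 ÷ 1.375 ≈ £426.95.

£426.95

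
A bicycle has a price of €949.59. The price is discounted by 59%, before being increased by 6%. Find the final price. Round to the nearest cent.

€412.69

After the 59% decrease: €949.59 × 0.41 = €389.3319.
Apply the 6% increase: €389.3319 × 1.06 = €412.691814 ≈ €412.69.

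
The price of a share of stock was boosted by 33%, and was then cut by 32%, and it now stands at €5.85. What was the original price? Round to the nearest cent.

Undoing the 32% decrease: €5.85 ÷ 0.68 ≈ €8.602941.
Undoing the 33% increase: €8.602941 ÷ 1.33 ≈ €6.47.

€6.47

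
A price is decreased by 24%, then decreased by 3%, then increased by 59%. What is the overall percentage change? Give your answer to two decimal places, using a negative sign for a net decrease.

The combined multiplier is 0.76 × 0.97 × 1.59 = 1.172148.
That corresponds to an increase of 17.21%.

17.21%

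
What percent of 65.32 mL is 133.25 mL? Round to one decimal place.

133.25 mL ÷ 65.32 mL ≈ 204.0%.

204.0%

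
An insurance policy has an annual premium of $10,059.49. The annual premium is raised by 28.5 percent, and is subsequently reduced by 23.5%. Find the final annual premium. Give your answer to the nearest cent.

$9,888.73

Each change multiplies by a factor: 1.285 × 0.765 = 0.983025.
$10,059.49 × 0.983025 = $9888.73015725 ≈ $9,888.73.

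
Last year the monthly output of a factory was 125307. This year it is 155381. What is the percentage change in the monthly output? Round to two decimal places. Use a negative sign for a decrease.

Change: 155381 − 125307 = 30074.
Relative to the original: 30074 ÷ 125307 ≈ 24.00%.

24.00%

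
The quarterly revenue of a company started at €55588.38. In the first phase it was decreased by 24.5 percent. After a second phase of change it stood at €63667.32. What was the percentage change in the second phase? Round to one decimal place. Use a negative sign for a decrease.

51.7%

After the first phase: €55588.38 × 0.755 = €41969.2269.
Second-phase multiplier: €63667.32 ÷ €41969.2269 ≈ 1.517.
That is a change of 51.7%.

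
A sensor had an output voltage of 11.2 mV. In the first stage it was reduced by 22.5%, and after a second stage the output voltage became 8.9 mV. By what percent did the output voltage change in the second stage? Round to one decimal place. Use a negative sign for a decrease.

2.5%

After the first stage: 11.2 × 0.775 = 8.68.
Second-stage multiplier: 8.9 ÷ 8.68 ≈ 1.02535.
That is a change of 2.5%.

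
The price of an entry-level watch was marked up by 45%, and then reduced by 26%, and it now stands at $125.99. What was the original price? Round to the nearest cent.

Undoing the 26% decrease: $125.99 ÷ 0.74 ≈ $170.256757.
Undoing the 45% increase: $170.256757 ÷ 1.45 ≈ $117.42.

$117.42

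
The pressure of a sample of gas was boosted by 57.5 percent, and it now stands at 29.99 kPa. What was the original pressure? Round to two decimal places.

19.04 kPa

The overall multiplier applied was 1.575.
So the original pressure was 29.99 ÷ 1.575 ≈ 19.04 kPa.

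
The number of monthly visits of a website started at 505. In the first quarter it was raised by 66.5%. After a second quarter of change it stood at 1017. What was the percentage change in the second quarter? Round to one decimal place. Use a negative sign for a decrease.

After the first quarter: 505 × 1.665 = 840.825.
Second-quarter multiplier: 1017 ÷ 840.825 ≈ 1.20953.
That is a change of 21.0%.

21.0%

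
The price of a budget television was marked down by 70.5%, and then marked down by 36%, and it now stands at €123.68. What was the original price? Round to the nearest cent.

Undoing the 36% decrease: €123.68 ÷ 0.64 = €193.25.
Undoing the 70.5% decrease: €193.25 ÷ 0.295 ≈ €655.08.

€655.08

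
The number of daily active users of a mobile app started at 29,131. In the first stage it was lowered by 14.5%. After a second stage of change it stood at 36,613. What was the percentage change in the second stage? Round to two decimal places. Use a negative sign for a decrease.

47.00%

After the first stage: 29,131 × 0.855 = 24907.005.
Second-stage multiplier: 36,613 ÷ 24907.005 ≈ 1.469988.
That is a change of 47.00%.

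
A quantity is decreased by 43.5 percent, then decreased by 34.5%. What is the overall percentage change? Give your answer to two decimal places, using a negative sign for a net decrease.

A 43.5% decrease multiplies by 0.565.
Then a 34.5% decrease: 0.565 × 0.655 = 0.370075.
Overall factor 0.370075, i.e. -62.99%.

-62.99%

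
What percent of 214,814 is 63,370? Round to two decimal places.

29.50%

63,370 ÷ 214,814 ≈ 29.50%.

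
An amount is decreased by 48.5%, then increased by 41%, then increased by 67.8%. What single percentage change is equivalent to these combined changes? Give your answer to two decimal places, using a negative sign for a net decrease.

The combined multiplier is 0.515 × 1.41 × 1.678 = 1.2184797.
That corresponds to an increase of 21.85%.

21.85%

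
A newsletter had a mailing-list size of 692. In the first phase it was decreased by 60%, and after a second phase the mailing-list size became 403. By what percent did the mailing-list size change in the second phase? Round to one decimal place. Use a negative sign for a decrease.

45.6%

After the first phase: 692 × 0.4 = 276.8.
Second-phase multiplier: 403 ÷ 276.8 ≈ 1.45592.
That is a change of 45.6%.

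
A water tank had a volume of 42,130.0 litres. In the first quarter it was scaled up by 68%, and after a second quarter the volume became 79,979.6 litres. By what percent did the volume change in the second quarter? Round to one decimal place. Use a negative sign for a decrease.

13.0%

After the first quarter: 42,130.0 × 1.68 = 70778.4.
Second-quarter multiplier: 79,979.6 ÷ 70778.4 ≈ 1.13.
That is a change of 13.0%.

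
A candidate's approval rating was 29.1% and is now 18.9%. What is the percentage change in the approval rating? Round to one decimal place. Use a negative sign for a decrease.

-35.1%

The change is 18.9 − 29.1 = -10.2 percentage points.
Relative to the original 29.1%, that is -10.2 ÷ 29.1 ≈ -35.1%.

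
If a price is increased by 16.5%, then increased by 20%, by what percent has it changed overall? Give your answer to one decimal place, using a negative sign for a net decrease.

39.8%

A 16.5% increase multiplies by 1.165.
Then a 20% increase: 1.165 × 1.2 = 1.398.
Overall factor 1.398, i.e. 39.8%.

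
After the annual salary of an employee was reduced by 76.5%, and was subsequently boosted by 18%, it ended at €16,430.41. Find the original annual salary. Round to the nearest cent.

Undoing the 18% increase: €16,430.41 ÷ 1.18 ≈ €13924.076271.
Undoing the 76.5% decrease: €13924.076271 ÷ 0.235 ≈ €59,251.39.

€59,251.39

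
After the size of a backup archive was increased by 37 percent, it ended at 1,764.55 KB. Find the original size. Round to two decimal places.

1,287.99 KB

The overall multiplier applied was 1.37.
So the original size was 1,764.55 ÷ 1.37 ≈ 1,287.99 KB.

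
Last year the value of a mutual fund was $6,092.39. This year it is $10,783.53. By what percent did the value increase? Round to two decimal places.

Change: $10,783.53 − $6,092.39 = $4,691.14.
Relative to the original: $4,691.14 ÷ $6,092.39 ≈ 77.00%.
So the value increased by 77.00%.

77.00%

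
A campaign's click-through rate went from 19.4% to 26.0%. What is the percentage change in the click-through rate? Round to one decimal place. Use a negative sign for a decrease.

34.0%

The change is 26.0 − 19.4 = 6.6 percentage points.
Relative to the original 19.4%, that is 6.6 ÷ 19.4 ≈ 34.0%.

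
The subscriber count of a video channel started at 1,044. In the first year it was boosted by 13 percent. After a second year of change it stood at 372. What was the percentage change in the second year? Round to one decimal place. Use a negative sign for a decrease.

-68.5%

After the first year: 1,044 × 1.13 = 1179.72.
Second-year multiplier: 372 ÷ 1179.72 ≈ 0.31533.
That is a change of -68.5%.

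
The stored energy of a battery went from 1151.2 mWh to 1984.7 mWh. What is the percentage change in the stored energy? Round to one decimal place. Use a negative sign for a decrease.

72.4%

Change: 1984.7 − 1151.2 = 833.5.
Relative to the original: 833.5 ÷ 1151.2 ≈ 72.4%.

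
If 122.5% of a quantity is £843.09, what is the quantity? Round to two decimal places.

£688.24

£843.09 ÷ 1.225 ≈ £688.24.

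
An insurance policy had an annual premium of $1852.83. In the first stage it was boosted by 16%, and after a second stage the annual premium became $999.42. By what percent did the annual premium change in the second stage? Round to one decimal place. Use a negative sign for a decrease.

-53.5%

After the first stage: $1852.83 × 1.16 = $2149.2828.
Second-stage multiplier: $999.42 ÷ $2149.2828 ≈ 0.465.
That is a change of -53.5%.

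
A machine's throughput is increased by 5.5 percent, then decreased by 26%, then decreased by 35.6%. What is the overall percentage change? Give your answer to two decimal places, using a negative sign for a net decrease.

The combined multiplier is 1.055 × 0.74 × 0.644 = 0.5027708.
That corresponds to a decrease of 49.72%.

-49.72%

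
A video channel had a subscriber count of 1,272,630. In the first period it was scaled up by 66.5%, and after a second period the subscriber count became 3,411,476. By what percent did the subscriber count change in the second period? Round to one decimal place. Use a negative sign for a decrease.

After the first period: 1,272,630 × 1.665 = 2118928.95.
Second-period multiplier: 3,411,476 ÷ 2118928.95 ≈ 1.61.
That is a change of 61.0%.

61.0%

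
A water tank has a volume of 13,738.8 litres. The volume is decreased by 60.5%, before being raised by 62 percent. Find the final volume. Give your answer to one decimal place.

After the 60.5% decrease: 13,738.8 × 0.395 = 5426.826.
62% increase: 5426.826 × 1.62 = 8791.45812 ≈ 8,791.5.

8,791.5 litres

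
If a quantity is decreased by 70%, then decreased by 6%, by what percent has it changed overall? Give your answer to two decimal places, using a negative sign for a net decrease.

The combined multiplier is 0.3 × 0.94 = 0.282.
That corresponds to a decrease of 71.80%.

-71.80%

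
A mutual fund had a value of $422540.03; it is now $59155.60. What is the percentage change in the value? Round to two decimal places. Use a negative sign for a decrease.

-86.00%

Change: $59155.60 − $422540.03 = -$363384.43.
Relative to the original: -$363384.43 ÷ $422540.03 ≈ -86.00%.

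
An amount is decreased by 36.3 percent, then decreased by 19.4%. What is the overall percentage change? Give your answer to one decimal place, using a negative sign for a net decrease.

A 36.3% decrease multiplies by 0.637.
Then a 19.4% decrease: 0.637 × 0.806 = 0.513422.
Overall factor 0.513422, i.e. -48.7%.

-48.7%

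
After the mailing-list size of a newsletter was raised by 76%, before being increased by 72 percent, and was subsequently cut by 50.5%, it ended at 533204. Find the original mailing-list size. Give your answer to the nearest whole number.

355834

The overall multiplier applied was 1.76 × 1.72 × 0.495 = 1.498464.
So the original mailing-list size was 533204 ÷ 1.498464 ≈ 355834.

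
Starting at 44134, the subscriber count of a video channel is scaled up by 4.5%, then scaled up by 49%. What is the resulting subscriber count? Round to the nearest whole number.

Each change multiplies by a factor: 1.045 × 1.49 = 1.55705.
44134 × 1.55705 = 68718.8447 ≈ 68719.

68719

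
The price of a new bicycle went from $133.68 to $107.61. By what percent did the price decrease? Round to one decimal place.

Change: $107.61 − $133.68 = -$26.07.
Relative to the original: -$26.07 ÷ $133.68 ≈ -19.5%.
So the price decreased by 19.5%.

19.5%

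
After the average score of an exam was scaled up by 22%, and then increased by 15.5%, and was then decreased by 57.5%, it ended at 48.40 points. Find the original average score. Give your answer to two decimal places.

The overall multiplier applied was 1.22 × 1.155 × 0.425 = 0.5988675.
So the original average score was 48.40 ÷ 0.5988675 ≈ 80.82 points.

80.82 points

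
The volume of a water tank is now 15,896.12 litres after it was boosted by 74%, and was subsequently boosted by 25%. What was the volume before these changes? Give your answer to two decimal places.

7,308.56 litres

The overall multiplier applied was 1.74 × 1.25 = 2.175.
So the original volume was 15,896.12 ÷ 2.175 ≈ 7,308.56 litres.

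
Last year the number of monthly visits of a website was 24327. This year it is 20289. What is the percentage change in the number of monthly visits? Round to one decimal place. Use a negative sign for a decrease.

Change: 20289 − 24327 = -4038.
Relative to the original: -4038 ÷ 24327 ≈ -16.6%.

-16.6%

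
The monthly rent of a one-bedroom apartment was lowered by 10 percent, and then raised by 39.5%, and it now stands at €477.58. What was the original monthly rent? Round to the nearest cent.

The overall multiplier applied was 0.9 × 1.395 = 1.2555.
So the original monthly rent was €477.58 ÷ 1.2555 ≈ €380.39.

€380.39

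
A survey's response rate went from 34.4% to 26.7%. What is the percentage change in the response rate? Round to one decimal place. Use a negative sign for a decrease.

-22.4%

The change is 26.7 − 34.4 = -7.7 percentage points.
Relative to the original 34.4%, that is -7.7 ÷ 34.4 ≈ -22.4%.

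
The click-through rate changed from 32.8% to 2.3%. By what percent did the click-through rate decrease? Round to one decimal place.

93.0%

The change is 2.3 − 32.8 = -30.5 percentage points.
Relative to the original 32.8%, that is -30.5 ÷ 32.8 ≈ -93.0%.
So the click-through rate fell by 93.0%.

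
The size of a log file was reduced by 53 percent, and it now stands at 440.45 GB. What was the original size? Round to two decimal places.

The overall multiplier applied was 0.47.
So the original size was 440.45 ÷ 0.47 ≈ 937.13 GB.

937.13 GB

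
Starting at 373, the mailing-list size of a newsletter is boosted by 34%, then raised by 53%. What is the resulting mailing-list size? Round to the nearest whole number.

765

Apply the 34% increase: 373 × 1.34 = 499.82.
After the 53% increase: 499.82 × 1.53 = 764.7246 ≈ 765.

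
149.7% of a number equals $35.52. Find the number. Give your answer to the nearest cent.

$35.52 ÷ 1.497 ≈ $23.73.

$23.73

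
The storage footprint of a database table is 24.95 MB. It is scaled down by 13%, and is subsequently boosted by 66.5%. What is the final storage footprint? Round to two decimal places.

Apply the 13% decrease: 24.95 × 0.87 = 21.7065.
Apply the 66.5% increase: 21.7065 × 1.665 = 36.1413225 ≈ 36.14.

36.14 MB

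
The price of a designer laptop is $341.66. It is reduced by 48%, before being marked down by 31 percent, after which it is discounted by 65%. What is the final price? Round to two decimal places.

$42.91

Each change multiplies by a factor: 0.52 × 0.69 × 0.35 = 0.12558.
$341.66 × 0.12558 = $42.9056628 ≈ $42.91.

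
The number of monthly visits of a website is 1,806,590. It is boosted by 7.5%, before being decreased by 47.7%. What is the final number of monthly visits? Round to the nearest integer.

1,015,710

Each change multiplies by a factor: 1.075 × 0.523 = 0.562225.
1,806,590 × 0.562225 = 1015710.06275 ≈ 1,015,710.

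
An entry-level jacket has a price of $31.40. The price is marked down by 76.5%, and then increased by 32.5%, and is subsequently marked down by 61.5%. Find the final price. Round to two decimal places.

Each change multiplies by a factor: 0.235 × 1.325 × 0.385 = 0.119879375.
$31.40 × 0.119879375 = $3.764212375 ≈ $3.76.

$3.76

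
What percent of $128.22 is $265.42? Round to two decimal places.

$265.42 ÷ $128.22 ≈ 207.00%.

207.00%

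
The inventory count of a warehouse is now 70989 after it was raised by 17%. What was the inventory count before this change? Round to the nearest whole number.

The overall multiplier applied was 1.17.
So the original inventory count was 70989 ÷ 1.17 ≈ 60674.

60674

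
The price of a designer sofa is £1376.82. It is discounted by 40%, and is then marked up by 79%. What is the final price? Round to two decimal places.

£1478.70

Each change multiplies by a factor: 0.6 × 1.79 = 1.074.
£1376.82 × 1.074 = £1478.70468 ≈ £1478.70.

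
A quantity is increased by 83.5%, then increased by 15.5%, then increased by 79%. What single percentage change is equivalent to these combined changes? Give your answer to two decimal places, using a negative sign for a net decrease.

The combined multiplier is 1.835 × 1.155 × 1.79 = 3.79377075.
That corresponds to an increase of 279.38%.

279.38%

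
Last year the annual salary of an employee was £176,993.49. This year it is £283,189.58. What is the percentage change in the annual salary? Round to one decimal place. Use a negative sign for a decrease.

60.0%

Change: £283,189.58 − £176,993.49 = £106,196.09.
Relative to the original: £106,196.09 ÷ £176,993.49 ≈ 60.0%.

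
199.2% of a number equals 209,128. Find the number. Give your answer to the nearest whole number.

104,984

209,128 ÷ 1.992 ≈ 104,984.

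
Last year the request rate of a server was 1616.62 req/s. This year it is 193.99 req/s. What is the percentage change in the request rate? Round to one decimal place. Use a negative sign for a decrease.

Change: 193.99 − 1616.62 = -1422.63.
Relative to the original: -1422.63 ÷ 1616.62 ≈ -88.0%.

-88.0%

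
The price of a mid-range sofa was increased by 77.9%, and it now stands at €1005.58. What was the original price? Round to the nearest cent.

€565.25

The overall multiplier applied was 1.779.
So the original price was €1005.58 ÷ 1.779 ≈ €565.25.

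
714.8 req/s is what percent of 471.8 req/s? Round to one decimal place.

151.5%

714.8 req/s ÷ 471.8 req/s ≈ 151.5%.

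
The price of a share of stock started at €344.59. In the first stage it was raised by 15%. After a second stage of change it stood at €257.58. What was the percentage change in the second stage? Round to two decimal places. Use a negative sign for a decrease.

After the first stage: €344.59 × 1.15 = €396.2785.
Second-stage multiplier: €257.58 ÷ €396.2785 ≈ 0.649997.
That is a change of -35.00%.

-35.00%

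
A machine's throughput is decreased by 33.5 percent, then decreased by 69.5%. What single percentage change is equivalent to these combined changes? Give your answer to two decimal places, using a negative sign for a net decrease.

-79.72%

A 33.5% decrease multiplies by 0.665.
Then a 69.5% decrease: 0.665 × 0.305 = 0.202825.
Overall factor 0.202825, i.e. -79.72%.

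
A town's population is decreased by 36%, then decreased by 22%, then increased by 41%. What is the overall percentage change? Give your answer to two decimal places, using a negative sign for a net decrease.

-29.61%

The combined multiplier is 0.64 × 0.78 × 1.41 = 0.703872.
That corresponds to a decrease of 29.61%.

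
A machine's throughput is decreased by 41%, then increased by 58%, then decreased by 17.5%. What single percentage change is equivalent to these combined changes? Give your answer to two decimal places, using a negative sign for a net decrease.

The combined multiplier is 0.59 × 1.58 × 0.825 = 0.769065.
That corresponds to a decrease of 23.09%.

-23.09%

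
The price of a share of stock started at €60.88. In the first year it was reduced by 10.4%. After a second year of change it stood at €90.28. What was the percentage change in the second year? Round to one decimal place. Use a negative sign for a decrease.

65.5%

After the first year: €60.88 × 0.896 = €54.54848.
Second-year multiplier: €90.28 ÷ €54.54848 ≈ 1.65504.
That is a change of 65.5%.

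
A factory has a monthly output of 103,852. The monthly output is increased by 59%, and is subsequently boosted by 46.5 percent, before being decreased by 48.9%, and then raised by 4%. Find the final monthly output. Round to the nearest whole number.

128,559

59% increase: 103,852 × 1.59 = 165124.68.
After the 46.5% increase: 165124.68 × 1.465 = 241907.6562.
After the 48.9% decrease: 241907.6562 × 0.511 = 123614.8123182.
Apply the 4% increase: 123614.8123182 × 1.04 = 128559.404810928 ≈ 128,559.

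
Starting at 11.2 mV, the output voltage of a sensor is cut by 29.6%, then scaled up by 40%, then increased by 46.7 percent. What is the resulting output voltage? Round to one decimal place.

16.2 mV

29.6% decrease: 11.2 × 0.704 = 7.8848.
40% increase: 7.8848 × 1.4 = 11.03872.
Apply the 46.7% increase: 11.03872 × 1.467 = 16.19380224 ≈ 16.2.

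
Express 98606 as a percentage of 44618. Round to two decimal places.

98606 ÷ 44618 ≈ 221.00%.

221.00%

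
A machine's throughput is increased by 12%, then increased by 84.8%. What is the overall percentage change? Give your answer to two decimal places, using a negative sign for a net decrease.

106.98%

A 12% increase multiplies by 1.12.
Then an 84.8% increase: 1.12 × 1.848 = 2.06976.
Overall factor 2.06976, i.e. 106.98%.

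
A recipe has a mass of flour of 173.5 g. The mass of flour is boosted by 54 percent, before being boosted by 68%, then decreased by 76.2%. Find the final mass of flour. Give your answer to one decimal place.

Each change multiplies by a factor: 1.54 × 1.68 × 0.238 = 0.6157536.
173.5 × 0.6157536 = 106.8332496 ≈ 106.8.

106.8 g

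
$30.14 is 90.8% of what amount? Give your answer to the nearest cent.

$30.14 ÷ 0.908 ≈ $33.19.

$33.19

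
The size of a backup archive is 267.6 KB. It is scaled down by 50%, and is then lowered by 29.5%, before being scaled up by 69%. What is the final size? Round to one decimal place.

Each change multiplies by a factor: 0.5 × 0.705 × 1.69 = 0.595725.
267.6 × 0.595725 = 159.41601 ≈ 159.4.

159.4 KB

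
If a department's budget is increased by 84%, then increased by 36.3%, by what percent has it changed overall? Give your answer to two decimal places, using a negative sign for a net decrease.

150.79%

An 84% increase multiplies by 1.84.
Then a 36.3% increase: 1.84 × 1.363 = 2.50792.
Overall factor 2.50792, i.e. 150.79%.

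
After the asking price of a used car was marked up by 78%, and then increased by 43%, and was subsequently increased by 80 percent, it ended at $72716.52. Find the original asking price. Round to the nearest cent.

$15871.01

The overall multiplier applied was 1.78 × 1.43 × 1.8 = 4.58172.
So the original asking price was $72716.52 ÷ 4.58172 ≈ $15871.01.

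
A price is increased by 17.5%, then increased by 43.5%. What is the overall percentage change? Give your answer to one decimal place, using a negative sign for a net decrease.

68.6%

A 17.5% increase multiplies by 1.175.
Then a 43.5% increase: 1.175 × 1.435 = 1.686125.
Overall factor 1.686125, i.e. 68.6%.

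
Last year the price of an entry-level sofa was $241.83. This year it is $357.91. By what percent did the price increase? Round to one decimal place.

48.0%

Change: $357.91 − $241.83 = $116.08.
Relative to the original: $116.08 ÷ $241.83 ≈ 48.0%.
So the price increased by 48.0%.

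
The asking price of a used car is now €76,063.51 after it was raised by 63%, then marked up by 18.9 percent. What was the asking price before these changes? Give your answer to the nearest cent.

€39,247.04

The overall multiplier applied was 1.63 × 1.189 = 1.93807.
So the original asking price was €76,063.51 ÷ 1.93807 ≈ €39,247.04.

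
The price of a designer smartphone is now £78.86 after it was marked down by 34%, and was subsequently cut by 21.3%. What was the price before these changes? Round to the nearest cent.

Undoing the 21.3% decrease: £78.86 ÷ 0.787 ≈ £100.203304.
Undoing the 34% decrease: £100.203304 ÷ 0.66 ≈ £151.82.

£151.82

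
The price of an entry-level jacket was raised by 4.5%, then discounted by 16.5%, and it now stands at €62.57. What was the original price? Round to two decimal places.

€71.71

Undoing the 16.5% decrease: €62.57 ÷ 0.835 ≈ €74.934132.
Undoing the 4.5% increase: €74.934132 ÷ 1.045 ≈ €71.71.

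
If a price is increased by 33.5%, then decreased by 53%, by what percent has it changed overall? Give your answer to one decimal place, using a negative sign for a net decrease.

A 33.5% increase multiplies by 1.335.
Then a 53% decrease: 1.335 × 0.47 = 0.62745.
Overall factor 0.62745, i.e. -37.3%.

-37.3%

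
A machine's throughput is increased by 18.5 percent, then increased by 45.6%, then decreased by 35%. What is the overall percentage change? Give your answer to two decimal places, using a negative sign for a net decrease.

12.15%

An 18.5% increase multiplies by 1.185.
Then a 45.6% increase: 1.185 × 1.456 = 1.72536.
Then a 35% decrease: 1.72536 × 0.65 = 1.121484.
Overall factor 1.121484, i.e. 12.15%.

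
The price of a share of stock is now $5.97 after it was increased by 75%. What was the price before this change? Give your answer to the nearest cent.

The overall multiplier applied was 1.75.
So the original price was $5.97 ÷ 1.75 ≈ $3.41.

$3.41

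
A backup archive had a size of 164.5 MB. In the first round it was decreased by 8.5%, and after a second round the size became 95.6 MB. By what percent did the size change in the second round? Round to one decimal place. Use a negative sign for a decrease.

-36.5%

After the first round: 164.5 × 0.915 = 150.5175.
Second-round multiplier: 95.6 ÷ 150.5175 ≈ 0.63514.
That is a change of -36.5%.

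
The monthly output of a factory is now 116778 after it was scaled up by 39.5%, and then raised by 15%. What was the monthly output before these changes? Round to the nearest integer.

Undoing the 15% increase: 116778 ÷ 1.15 ≈ 101546.086957.
Undoing the 39.5% increase: 101546.086957 ÷ 1.395 ≈ 72793.

72793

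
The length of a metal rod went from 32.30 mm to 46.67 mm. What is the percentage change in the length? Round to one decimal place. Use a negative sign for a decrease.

Change: 46.67 − 32.30 = 14.37.
Relative to the original: 14.37 ÷ 32.30 ≈ 44.5%.

44.5%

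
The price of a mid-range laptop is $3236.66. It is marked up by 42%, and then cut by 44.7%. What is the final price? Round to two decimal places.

Each change multiplies by a factor: 1.42 × 0.553 = 0.78526.
$3236.66 × 0.78526 = $2541.6196316 ≈ $2541.62.

$2541.62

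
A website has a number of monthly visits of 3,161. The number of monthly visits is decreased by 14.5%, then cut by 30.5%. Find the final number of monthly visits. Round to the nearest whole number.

1,878

Each change multiplies by a factor: 0.855 × 0.695 = 0.594225.
3,161 × 0.594225 = 1878.345225 ≈ 1,878.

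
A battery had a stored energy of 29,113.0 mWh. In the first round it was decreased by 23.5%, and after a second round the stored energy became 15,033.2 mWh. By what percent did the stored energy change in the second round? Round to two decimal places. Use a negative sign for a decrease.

-32.50%

After the first round: 29,113.0 × 0.765 = 22271.445.
Second-round multiplier: 15,033.2 ÷ 22271.445 ≈ 0.674999.
That is a change of -32.50%.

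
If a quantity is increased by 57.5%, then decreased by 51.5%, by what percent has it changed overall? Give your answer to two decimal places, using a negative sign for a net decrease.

-23.61%

The combined multiplier is 1.575 × 0.485 = 0.763875.
That corresponds to a decrease of 23.61%.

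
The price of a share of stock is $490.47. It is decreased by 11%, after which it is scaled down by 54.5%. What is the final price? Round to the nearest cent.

$198.62

Each change multiplies by a factor: 0.89 × 0.455 = 0.40495.
$490.47 × 0.40495 = $198.6158265 ≈ $198.62.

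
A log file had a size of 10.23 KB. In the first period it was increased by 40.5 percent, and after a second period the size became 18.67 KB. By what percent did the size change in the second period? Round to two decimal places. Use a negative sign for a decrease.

29.89%

After the first period: 10.23 × 1.405 = 14.37315.
Second-period multiplier: 18.67 ÷ 14.37315 ≈ 1.29895.
That is a change of 29.89%.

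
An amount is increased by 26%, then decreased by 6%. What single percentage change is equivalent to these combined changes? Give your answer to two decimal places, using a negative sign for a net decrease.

18.44%

A 26% increase multiplies by 1.26.
Then a 6% decrease: 1.26 × 0.94 = 1.1844.
Overall factor 1.1844, i.e. 18.44%.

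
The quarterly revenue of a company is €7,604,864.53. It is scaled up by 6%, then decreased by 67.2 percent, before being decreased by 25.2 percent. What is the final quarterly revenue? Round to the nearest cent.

€1,977,756.36

Each change multiplies by a factor: 1.06 × 0.328 × 0.748 = 0.26006464.
€7,604,864.53 × 0.26006464 = €1977756.3562432192 ≈ €1,977,756.36.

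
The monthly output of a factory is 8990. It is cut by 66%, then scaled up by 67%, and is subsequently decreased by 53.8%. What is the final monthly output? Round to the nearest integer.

2358

Apply the 66% decrease: 8990 × 0.34 = 3056.6.
After the 67% increase: 3056.6 × 1.67 = 5104.522.
53.8% decrease: 5104.522 × 0.462 = 2358.289164 ≈ 2358.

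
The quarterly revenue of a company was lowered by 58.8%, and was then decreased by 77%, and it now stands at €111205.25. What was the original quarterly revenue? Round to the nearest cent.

€1173546.33

Undoing the 77% decrease: €111205.25 ÷ 0.23 ≈ €483501.086957.
Undoing the 58.8% decrease: €483501.086957 ÷ 0.412 ≈ €1173546.33.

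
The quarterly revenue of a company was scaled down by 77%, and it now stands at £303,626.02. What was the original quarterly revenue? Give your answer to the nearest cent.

£1,320,113.13

The overall multiplier applied was 0.23.
So the original quarterly revenue was £303,626.02 ÷ 0.23 ≈ £1,320,113.13.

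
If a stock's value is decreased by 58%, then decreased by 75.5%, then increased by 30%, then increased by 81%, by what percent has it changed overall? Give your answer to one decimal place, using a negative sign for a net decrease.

-75.8%

A 58% decrease multiplies by 0.42.
Then a 75.5% decrease: 0.42 × 0.245 = 0.1029.
Then a 30% increase: 0.1029 × 1.3 = 0.13377.
Then an 81% increase: 0.13377 × 1.81 = 0.2421237.
Overall factor 0.2421237, i.e. -75.8%.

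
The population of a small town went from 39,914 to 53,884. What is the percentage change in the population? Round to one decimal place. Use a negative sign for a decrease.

35.0%

Change: 53,884 − 39,914 = 13,970.
Relative to the original: 13,970 ÷ 39,914 ≈ 35.0%.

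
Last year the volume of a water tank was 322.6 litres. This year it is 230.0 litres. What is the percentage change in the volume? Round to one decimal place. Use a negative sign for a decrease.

-28.7%

Change: 230.0 − 322.6 = -92.6.
Relative to the original: -92.6 ÷ 322.6 ≈ -28.7%.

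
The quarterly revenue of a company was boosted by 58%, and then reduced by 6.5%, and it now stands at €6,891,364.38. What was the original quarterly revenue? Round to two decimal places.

Undoing the 6.5% decrease: €6,891,364.38 ÷ 0.935 ≈ €7370443.187166.
Undoing the 58% increase: €7370443.187166 ÷ 1.58 ≈ €4,664,837.46.

€4,664,837.46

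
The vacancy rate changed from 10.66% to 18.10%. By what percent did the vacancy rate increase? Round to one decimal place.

The change is 18.10 − 10.66 = 7.44 percentage points.
Relative to the original 10.66%, that is 7.44 ÷ 10.66 ≈ 69.8%.
So the vacancy rate rose by 69.8%.

69.8%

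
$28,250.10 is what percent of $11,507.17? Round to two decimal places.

$28,250.10 ÷ $11,507.17 ≈ 245.50%.

245.50%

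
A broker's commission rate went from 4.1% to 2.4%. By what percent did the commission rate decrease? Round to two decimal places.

41.46%

The change is 2.4 − 4.1 = -1.7 percentage points.
Relative to the original 4.1%, that is -1.7 ÷ 4.1 ≈ -41.46%.
So the commission rate fell by 41.46%.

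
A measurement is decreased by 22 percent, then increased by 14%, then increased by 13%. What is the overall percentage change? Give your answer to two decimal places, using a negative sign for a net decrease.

A 22% decrease multiplies by 0.78.
Then a 14% increase: 0.78 × 1.14 = 0.8892.
Then a 13% increase: 0.8892 × 1.13 = 1.004796.
Overall factor 1.004796, i.e. 0.48%.

0.48%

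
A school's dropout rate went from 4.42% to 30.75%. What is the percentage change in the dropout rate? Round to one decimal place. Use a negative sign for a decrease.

595.7%

The change is 30.75 − 4.42 = 26.33 percentage points.
Relative to the original 4.42%, that is 26.33 ÷ 4.42 ≈ 595.7%.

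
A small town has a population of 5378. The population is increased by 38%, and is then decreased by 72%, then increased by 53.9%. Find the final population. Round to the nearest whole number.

Each change multiplies by a factor: 1.38 × 0.28 × 1.539 = 0.5946696.
5378 × 0.5946696 = 3198.1331088 ≈ 3198.

3198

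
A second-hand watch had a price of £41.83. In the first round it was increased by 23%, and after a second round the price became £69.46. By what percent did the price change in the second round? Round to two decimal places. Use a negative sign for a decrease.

35.00%

After the first round: £41.83 × 1.23 = £51.4509.
Second-round multiplier: £69.46 ÷ £51.4509 ≈ 1.350025.
That is a change of 35.00%.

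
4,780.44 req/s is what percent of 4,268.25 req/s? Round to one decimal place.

112.0%

4,780.44 req/s ÷ 4,268.25 req/s = 112.0%.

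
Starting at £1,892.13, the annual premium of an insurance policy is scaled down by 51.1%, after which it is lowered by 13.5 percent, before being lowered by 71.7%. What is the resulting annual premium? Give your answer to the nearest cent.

After the 51.1% decrease: £1,892.13 × 0.489 = £925.25157.
After the 13.5% decrease: £925.25157 × 0.865 = £800.34260805.
71.7% decrease: £800.34260805 × 0.283 = £226.49695807815 ≈ £226.50.

£226.50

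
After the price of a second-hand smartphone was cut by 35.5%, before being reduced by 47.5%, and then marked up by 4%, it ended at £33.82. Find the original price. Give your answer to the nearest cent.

The overall multiplier applied was 0.645 × 0.525 × 1.04 = 0.35217.
So the original price was £33.82 ÷ 0.35217 ≈ £96.03.

£96.03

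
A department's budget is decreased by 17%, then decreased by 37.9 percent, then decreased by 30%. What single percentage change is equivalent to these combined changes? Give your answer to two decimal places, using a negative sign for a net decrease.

The combined multiplier is 0.83 × 0.621 × 0.7 = 0.360801.
That corresponds to a decrease of 63.92%.

-63.92%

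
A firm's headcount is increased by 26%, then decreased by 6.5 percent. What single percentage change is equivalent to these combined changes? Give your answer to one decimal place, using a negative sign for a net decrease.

The combined multiplier is 1.26 × 0.935 = 1.1781.
That corresponds to an increase of 17.8%.

17.8%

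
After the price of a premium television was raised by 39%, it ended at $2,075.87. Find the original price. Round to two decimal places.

$1,493.43

The overall multiplier applied was 1.39.
So the original price was $2,075.87 ÷ 1.39 ≈ $1,493.43.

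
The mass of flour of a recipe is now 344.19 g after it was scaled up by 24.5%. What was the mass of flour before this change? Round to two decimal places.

276.46 g

The overall multiplier applied was 1.245.
So the original mass of flour was 344.19 ÷ 1.245 ≈ 276.46 g.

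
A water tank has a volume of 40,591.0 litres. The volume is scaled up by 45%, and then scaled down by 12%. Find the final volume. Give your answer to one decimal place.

51,794.1 litres

45% increase: 40,591.0 × 1.45 = 58856.95.
After the 12% decrease: 58856.95 × 0.88 = 51794.116 ≈ 51,794.1.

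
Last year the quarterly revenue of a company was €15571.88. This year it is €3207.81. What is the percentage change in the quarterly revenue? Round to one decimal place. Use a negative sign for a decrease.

-79.4%

Change: €3207.81 − €15571.88 = -€12364.07.
Relative to the original: -€12364.07 ÷ €15571.88 ≈ -79.4%.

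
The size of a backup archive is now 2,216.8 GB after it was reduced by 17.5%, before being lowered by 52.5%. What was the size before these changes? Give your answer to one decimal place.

Undoing the 52.5% decrease: 2,216.8 ÷ 0.475 ≈ 4666.947368.
Undoing the 17.5% decrease: 4666.947368 ÷ 0.825 ≈ 5,656.9 GB.

5,656.9 GB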